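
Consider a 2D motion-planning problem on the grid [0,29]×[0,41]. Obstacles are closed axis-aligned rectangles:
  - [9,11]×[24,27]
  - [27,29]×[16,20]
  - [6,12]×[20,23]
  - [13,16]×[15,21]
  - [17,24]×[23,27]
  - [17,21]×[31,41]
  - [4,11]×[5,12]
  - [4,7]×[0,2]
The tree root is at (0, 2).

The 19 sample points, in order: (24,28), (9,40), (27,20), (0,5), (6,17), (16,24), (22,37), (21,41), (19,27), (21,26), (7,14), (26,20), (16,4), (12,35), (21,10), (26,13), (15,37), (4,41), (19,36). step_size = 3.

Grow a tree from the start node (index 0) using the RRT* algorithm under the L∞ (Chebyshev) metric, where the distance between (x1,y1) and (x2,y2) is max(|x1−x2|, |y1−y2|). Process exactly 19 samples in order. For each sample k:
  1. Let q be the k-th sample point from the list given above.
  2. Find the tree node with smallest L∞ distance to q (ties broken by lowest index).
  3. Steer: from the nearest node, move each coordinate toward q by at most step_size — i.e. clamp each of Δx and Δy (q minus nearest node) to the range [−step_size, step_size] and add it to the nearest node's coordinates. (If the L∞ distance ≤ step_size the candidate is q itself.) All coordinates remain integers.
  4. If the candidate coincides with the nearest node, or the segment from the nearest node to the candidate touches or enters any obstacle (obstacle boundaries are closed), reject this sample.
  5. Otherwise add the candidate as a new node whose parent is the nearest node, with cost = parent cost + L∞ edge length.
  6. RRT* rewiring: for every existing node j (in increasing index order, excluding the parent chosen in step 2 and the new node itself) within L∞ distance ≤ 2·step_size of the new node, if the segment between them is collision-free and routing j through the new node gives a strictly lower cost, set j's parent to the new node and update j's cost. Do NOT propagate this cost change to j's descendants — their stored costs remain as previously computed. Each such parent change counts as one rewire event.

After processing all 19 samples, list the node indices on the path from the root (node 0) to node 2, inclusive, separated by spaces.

1. q=(24,28) nearest=0 d=26 new=(3,5) → add node 1 parent=0 cost=3
2. q=(9,40) nearest=1 d=35 new=(6,8) → blocked by [4,11]×[5,12], reject
3. q=(27,20) nearest=1 d=24 new=(6,8) → blocked by [4,11]×[5,12], reject
4. q=(0,5) nearest=0 d=3 new=(0,5) → add node 2 parent=0 cost=3
5. q=(6,17) nearest=1 d=12 new=(6,8) → blocked by [4,11]×[5,12], reject
6. q=(16,24) nearest=1 d=19 new=(6,8) → blocked by [4,11]×[5,12], reject
7. q=(22,37) nearest=1 d=32 new=(6,8) → blocked by [4,11]×[5,12], reject
8. q=(21,41) nearest=1 d=36 new=(6,8) → blocked by [4,11]×[5,12], reject
9. q=(19,27) nearest=1 d=22 new=(6,8) → blocked by [4,11]×[5,12], reject
10. q=(21,26) nearest=1 d=21 new=(6,8) → blocked by [4,11]×[5,12], reject
11. q=(7,14) nearest=1 d=9 new=(6,8) → blocked by [4,11]×[5,12], reject
12. q=(26,20) nearest=1 d=23 new=(6,8) → blocked by [4,11]×[5,12], reject
13. q=(16,4) nearest=1 d=13 new=(6,4) → add node 3 parent=1 cost=6
14. q=(12,35) nearest=1 d=30 new=(6,8) → blocked by [4,11]×[5,12], reject
15. q=(21,10) nearest=3 d=15 new=(9,7) → blocked by [4,11]×[5,12], reject
16. q=(26,13) nearest=3 d=20 new=(9,7) → blocked by [4,11]×[5,12], reject
17. q=(15,37) nearest=1 d=32 new=(6,8) → blocked by [4,11]×[5,12], reject
18. q=(4,41) nearest=1 d=36 new=(4,8) → blocked by [4,11]×[5,12], reject
19. q=(19,36) nearest=1 d=31 new=(6,8) → blocked by [4,11]×[5,12], reject

Path: 0 2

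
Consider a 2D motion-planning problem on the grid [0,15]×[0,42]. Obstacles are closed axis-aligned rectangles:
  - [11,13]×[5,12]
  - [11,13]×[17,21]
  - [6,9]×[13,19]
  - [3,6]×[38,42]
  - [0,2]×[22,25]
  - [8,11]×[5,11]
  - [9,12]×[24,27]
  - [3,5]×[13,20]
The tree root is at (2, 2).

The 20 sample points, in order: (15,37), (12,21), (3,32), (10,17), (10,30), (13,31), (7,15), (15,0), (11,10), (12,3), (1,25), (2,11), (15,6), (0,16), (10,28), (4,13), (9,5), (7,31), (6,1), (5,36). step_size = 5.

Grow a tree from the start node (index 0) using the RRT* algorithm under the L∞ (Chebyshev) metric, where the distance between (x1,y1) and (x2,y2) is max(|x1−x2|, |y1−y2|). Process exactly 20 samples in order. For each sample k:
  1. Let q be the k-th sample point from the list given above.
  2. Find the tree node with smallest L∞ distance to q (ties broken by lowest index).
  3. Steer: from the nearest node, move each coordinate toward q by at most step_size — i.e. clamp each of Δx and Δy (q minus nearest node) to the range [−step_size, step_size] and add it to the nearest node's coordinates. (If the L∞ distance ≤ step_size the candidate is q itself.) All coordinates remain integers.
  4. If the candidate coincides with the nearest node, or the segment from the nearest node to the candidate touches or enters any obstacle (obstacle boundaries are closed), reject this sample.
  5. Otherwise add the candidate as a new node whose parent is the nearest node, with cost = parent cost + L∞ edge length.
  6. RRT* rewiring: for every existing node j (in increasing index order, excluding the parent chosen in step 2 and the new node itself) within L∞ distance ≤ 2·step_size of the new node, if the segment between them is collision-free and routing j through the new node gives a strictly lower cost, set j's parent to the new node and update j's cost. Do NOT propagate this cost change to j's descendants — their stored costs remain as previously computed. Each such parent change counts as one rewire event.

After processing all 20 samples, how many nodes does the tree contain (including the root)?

1. q=(15,37) nearest=0 d=35 new=(7,7) → add node 1 parent=0 cost=5
2. q=(12,21) nearest=1 d=14 new=(12,12) → blocked by [11,13]×[5,12], reject
3. q=(3,32) nearest=1 d=25 new=(3,12) → add node 2 parent=1 cost=10
4. q=(10,17) nearest=2 d=7 new=(8,17) → blocked by [6,9]×[13,19], reject
5. q=(10,30) nearest=2 d=18 new=(8,17) → blocked by [6,9]×[13,19], reject
6. q=(13,31) nearest=2 d=19 new=(8,17) → blocked by [6,9]×[13,19], reject
7. q=(7,15) nearest=2 d=4 new=(7,15) → blocked by [6,9]×[13,19], reject
8. q=(15,0) nearest=1 d=8 new=(12,2) → blocked by [8,11]×[5,11], reject
9. q=(11,10) nearest=1 d=4 new=(11,10) → blocked by [11,13]×[5,12], reject
10. q=(12,3) nearest=1 d=5 new=(12,3) → blocked by [8,11]×[5,11], reject
11. q=(1,25) nearest=2 d=13 new=(1,17) → add node 3 parent=2 cost=15
12. q=(2,11) nearest=2 d=1 new=(2,11) → add node 4 parent=2 cost=11
13. q=(15,6) nearest=1 d=8 new=(12,6) → blocked by [11,13]×[5,12], reject
14. q=(0,16) nearest=3 d=1 new=(0,16) → add node 5 parent=3 cost=16
15. q=(10,28) nearest=3 d=11 new=(6,22) → blocked by [3,5]×[13,20], reject
16. q=(4,13) nearest=2 d=1 new=(4,13) → blocked by [3,5]×[13,20], reject
17. q=(9,5) nearest=1 d=2 new=(9,5) → blocked by [8,11]×[5,11], reject
18. q=(7,31) nearest=3 d=14 new=(6,22) → blocked by [3,5]×[13,20], reject
19. q=(6,1) nearest=0 d=4 new=(6,1) → add node 6 parent=0 cost=4
20. q=(5,36) nearest=3 d=19 new=(5,22) → blocked by [3,5]×[13,20], reject

Node count: 7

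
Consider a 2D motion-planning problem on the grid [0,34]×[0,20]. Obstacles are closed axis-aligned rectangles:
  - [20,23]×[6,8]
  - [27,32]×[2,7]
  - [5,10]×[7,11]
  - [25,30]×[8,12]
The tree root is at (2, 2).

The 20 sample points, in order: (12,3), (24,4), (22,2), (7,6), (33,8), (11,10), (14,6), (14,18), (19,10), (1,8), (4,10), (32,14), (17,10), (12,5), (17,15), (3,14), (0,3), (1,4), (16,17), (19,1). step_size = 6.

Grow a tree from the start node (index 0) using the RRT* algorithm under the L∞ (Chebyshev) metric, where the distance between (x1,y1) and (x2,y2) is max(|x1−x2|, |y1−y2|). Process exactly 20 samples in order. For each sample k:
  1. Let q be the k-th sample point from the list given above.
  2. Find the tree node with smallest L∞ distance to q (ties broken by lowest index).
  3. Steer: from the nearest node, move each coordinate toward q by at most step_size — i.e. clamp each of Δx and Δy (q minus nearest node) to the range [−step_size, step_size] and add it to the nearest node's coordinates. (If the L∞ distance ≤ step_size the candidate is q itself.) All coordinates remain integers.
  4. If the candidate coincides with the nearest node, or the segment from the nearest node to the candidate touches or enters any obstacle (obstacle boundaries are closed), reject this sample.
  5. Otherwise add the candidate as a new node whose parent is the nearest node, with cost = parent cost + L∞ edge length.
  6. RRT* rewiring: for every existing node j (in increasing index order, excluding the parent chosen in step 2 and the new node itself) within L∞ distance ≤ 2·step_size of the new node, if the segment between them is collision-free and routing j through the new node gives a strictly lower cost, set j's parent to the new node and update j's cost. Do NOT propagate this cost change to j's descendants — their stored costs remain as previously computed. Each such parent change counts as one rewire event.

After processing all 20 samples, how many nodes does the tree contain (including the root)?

Node count: 17

1. q=(12,3) nearest=0 d=10 new=(8,3) → add node 1 parent=0 cost=6
2. q=(24,4) nearest=1 d=16 new=(14,4) → add node 2 parent=1 cost=12
3. q=(22,2) nearest=2 d=8 new=(20,2) → add node 3 parent=2 cost=18
4. q=(7,6) nearest=1 d=3 new=(7,6) → add node 4 parent=1 cost=9
5. q=(33,8) nearest=3 d=13 new=(26,8) → blocked by [25,30]×[8,12], reject
6. q=(11,10) nearest=4 d=4 new=(11,10) → blocked by [5,10]×[7,11], reject
7. q=(14,6) nearest=2 d=2 new=(14,6) → add node 5 parent=2 cost=14
8. q=(14,18) nearest=4 d=12 new=(13,12) → blocked by [5,10]×[7,11], reject
9. q=(19,10) nearest=5 d=5 new=(19,10) → add node 6 parent=5 cost=19
10. q=(1,8) nearest=0 d=6 new=(1,8) → add node 7 parent=0 cost=6
11. q=(4,10) nearest=7 d=3 new=(4,10) → add node 8 parent=7 cost=9
12. q=(32,14) nearest=3 d=12 new=(26,8) → blocked by [25,30]×[8,12], reject
13. q=(17,10) nearest=6 d=2 new=(17,10) → add node 9 parent=6 cost=21
14. q=(12,5) nearest=2 d=2 new=(12,5) → add node 10 parent=2 cost=14; rewire 9→10 (19<21)
15. q=(17,15) nearest=6 d=5 new=(17,15) → add node 11 parent=6 cost=24
16. q=(3,14) nearest=8 d=4 new=(3,14) → add node 12 parent=8 cost=13
17. q=(0,3) nearest=0 d=2 new=(0,3) → add node 13 parent=0 cost=2
18. q=(1,4) nearest=13 d=1 new=(1,4) → add node 14 parent=13 cost=3
19. q=(16,17) nearest=11 d=2 new=(16,17) → add node 15 parent=11 cost=26
20. q=(19,1) nearest=3 d=1 new=(19,1) → add node 16 parent=3 cost=19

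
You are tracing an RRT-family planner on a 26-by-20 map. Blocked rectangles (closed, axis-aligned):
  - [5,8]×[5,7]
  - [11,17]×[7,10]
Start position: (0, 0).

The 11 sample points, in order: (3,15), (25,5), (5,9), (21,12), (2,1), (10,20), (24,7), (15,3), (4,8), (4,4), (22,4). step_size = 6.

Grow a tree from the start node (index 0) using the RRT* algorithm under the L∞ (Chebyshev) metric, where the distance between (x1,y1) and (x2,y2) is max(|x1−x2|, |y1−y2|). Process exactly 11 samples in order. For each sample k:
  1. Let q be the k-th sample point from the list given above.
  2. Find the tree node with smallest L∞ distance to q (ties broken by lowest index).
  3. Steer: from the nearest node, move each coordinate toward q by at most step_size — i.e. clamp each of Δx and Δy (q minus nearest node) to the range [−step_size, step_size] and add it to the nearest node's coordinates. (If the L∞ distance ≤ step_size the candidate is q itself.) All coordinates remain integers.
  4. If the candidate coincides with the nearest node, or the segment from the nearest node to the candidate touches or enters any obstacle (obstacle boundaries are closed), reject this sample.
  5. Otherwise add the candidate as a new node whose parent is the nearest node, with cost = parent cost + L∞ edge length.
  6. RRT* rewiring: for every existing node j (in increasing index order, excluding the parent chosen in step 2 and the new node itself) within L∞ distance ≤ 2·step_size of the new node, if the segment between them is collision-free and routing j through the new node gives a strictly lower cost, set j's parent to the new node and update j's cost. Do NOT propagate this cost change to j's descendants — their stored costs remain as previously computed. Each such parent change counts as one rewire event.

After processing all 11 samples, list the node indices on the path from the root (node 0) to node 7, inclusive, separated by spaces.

1. q=(3,15) nearest=0 d=15 new=(3,6) → add node 1 parent=0 cost=6
2. q=(25,5) nearest=1 d=22 new=(9,5) → blocked by [5,8]×[5,7], reject
3. q=(5,9) nearest=1 d=3 new=(5,9) → add node 2 parent=1 cost=9
4. q=(21,12) nearest=2 d=16 new=(11,12) → add node 3 parent=2 cost=15
5. q=(2,1) nearest=0 d=2 new=(2,1) → add node 4 parent=0 cost=2
6. q=(10,20) nearest=3 d=8 new=(10,18) → add node 5 parent=3 cost=21
7. q=(24,7) nearest=3 d=13 new=(17,7) → blocked by [11,17]×[7,10], reject
8. q=(15,3) nearest=3 d=9 new=(15,6) → blocked by [11,17]×[7,10], reject
9. q=(4,8) nearest=2 d=1 new=(4,8) → add node 6 parent=2 cost=10; rewire 5→6 (20<21)
10. q=(4,4) nearest=1 d=2 new=(4,4) → add node 7 parent=1 cost=8
11. q=(22,4) nearest=3 d=11 new=(17,6) → blocked by [11,17]×[7,10], reject

Path: 0 1 7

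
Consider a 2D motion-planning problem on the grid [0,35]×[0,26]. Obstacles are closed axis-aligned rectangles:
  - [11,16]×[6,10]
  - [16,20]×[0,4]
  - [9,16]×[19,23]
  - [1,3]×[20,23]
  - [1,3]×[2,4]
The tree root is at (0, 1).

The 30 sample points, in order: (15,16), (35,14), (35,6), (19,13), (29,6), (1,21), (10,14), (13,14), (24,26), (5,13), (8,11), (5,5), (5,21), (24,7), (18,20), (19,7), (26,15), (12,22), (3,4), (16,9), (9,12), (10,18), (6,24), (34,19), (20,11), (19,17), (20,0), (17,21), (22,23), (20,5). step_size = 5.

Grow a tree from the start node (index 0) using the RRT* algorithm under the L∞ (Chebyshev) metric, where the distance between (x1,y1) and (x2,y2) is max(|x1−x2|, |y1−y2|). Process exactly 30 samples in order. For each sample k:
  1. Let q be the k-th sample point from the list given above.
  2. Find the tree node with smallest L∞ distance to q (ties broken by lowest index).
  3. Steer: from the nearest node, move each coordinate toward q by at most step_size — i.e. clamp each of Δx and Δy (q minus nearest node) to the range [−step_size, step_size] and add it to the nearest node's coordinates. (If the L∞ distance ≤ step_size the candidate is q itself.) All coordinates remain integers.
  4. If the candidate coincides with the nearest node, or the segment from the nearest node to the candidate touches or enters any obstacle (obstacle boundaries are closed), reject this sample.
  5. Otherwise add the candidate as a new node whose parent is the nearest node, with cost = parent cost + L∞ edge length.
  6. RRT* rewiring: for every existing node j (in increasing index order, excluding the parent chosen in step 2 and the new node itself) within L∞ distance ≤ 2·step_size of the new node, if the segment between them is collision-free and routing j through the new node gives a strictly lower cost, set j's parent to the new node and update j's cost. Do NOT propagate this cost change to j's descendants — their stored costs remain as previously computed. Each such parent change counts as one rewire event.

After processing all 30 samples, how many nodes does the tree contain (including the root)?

1. q=(15,16) nearest=0 d=15 new=(5,6) → blocked by [1,3]×[2,4], reject
2. q=(35,14) nearest=0 d=35 new=(5,6) → blocked by [1,3]×[2,4], reject
3. q=(35,6) nearest=0 d=35 new=(5,6) → blocked by [1,3]×[2,4], reject
4. q=(19,13) nearest=0 d=19 new=(5,6) → blocked by [1,3]×[2,4], reject
5. q=(29,6) nearest=0 d=29 new=(5,6) → blocked by [1,3]×[2,4], reject
6. q=(1,21) nearest=0 d=20 new=(1,6) → add node 1 parent=0 cost=5
7. q=(10,14) nearest=1 d=9 new=(6,11) → add node 2 parent=1 cost=10
8. q=(13,14) nearest=2 d=7 new=(11,14) → add node 3 parent=2 cost=15
9. q=(24,26) nearest=3 d=13 new=(16,19) → blocked by [9,16]×[19,23], reject
10. q=(5,13) nearest=2 d=2 new=(5,13) → add node 4 parent=2 cost=12
11. q=(8,11) nearest=2 d=2 new=(8,11) → add node 5 parent=2 cost=12
12. q=(5,5) nearest=1 d=4 new=(5,5) → add node 6 parent=1 cost=9
13. q=(5,21) nearest=3 d=7 new=(6,19) → add node 7 parent=3 cost=20
14. q=(24,7) nearest=3 d=13 new=(16,9) → blocked by [11,16]×[6,10], reject
15. q=(18,20) nearest=3 d=7 new=(16,19) → blocked by [9,16]×[19,23], reject
16. q=(19,7) nearest=3 d=8 new=(16,9) → blocked by [11,16]×[6,10], reject
17. q=(26,15) nearest=3 d=15 new=(16,15) → add node 8 parent=3 cost=20
18. q=(12,22) nearest=7 d=6 new=(11,22) → blocked by [9,16]×[19,23], reject
19. q=(3,4) nearest=1 d=2 new=(3,4) → blocked by [1,3]×[2,4], reject
20. q=(16,9) nearest=3 d=5 new=(16,9) → blocked by [11,16]×[6,10], reject
21. q=(9,12) nearest=5 d=1 new=(9,12) → add node 9 parent=5 cost=13
22. q=(10,18) nearest=3 d=4 new=(10,18) → add node 10 parent=3 cost=19
23. q=(6,24) nearest=7 d=5 new=(6,24) → add node 11 parent=7 cost=25
24. q=(34,19) nearest=8 d=18 new=(21,19) → add node 12 parent=8 cost=25
25. q=(20,11) nearest=8 d=4 new=(20,11) → add node 13 parent=8 cost=24
26. q=(19,17) nearest=12 d=2 new=(19,17) → add node 14 parent=12 cost=27
27. q=(20,0) nearest=13 d=11 new=(20,6) → add node 15 parent=13 cost=29
28. q=(17,21) nearest=12 d=4 new=(17,21) → add node 16 parent=12 cost=29
29. q=(22,23) nearest=12 d=4 new=(22,23) → add node 17 parent=12 cost=29
30. q=(20,5) nearest=15 d=1 new=(20,5) → add node 18 parent=15 cost=30

Node count: 19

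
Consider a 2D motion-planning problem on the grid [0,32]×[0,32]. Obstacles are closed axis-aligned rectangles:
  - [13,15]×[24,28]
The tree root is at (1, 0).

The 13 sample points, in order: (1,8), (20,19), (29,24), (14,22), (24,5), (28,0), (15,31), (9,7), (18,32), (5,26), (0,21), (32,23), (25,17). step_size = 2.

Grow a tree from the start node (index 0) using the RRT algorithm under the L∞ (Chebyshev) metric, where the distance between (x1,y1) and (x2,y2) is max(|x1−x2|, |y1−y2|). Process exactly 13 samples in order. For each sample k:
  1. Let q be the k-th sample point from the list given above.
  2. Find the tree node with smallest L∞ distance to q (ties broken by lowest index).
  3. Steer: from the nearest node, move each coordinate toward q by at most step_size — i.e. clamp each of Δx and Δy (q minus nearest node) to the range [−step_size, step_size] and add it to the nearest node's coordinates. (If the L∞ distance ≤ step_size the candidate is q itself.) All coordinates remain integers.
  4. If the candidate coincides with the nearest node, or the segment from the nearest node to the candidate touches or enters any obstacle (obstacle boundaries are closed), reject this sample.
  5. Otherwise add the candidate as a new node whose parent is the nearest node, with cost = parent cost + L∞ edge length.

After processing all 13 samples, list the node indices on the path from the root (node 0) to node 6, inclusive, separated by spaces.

Path: 0 2 3 4 5 6

1. q=(1,8) nearest=0 d=8 new=(1,2) → add node 1 parent=0 cost=2
2. q=(20,19) nearest=0 d=19 new=(3,2) → add node 2 parent=0 cost=2
3. q=(29,24) nearest=2 d=26 new=(5,4) → add node 3 parent=2 cost=4
4. q=(14,22) nearest=3 d=18 new=(7,6) → add node 4 parent=3 cost=6
5. q=(24,5) nearest=4 d=17 new=(9,5) → add node 5 parent=4 cost=8
6. q=(28,0) nearest=5 d=19 new=(11,3) → add node 6 parent=5 cost=10
7. q=(15,31) nearest=4 d=25 new=(9,8) → add node 7 parent=4 cost=8
8. q=(9,7) nearest=7 d=1 new=(9,7) → add node 8 parent=7 cost=9
9. q=(18,32) nearest=7 d=24 new=(11,10) → add node 9 parent=7 cost=10
10. q=(5,26) nearest=9 d=16 new=(9,12) → add node 10 parent=9 cost=12
11. q=(0,21) nearest=10 d=9 new=(7,14) → add node 11 parent=10 cost=14
12. q=(32,23) nearest=6 d=21 new=(13,5) → add node 12 parent=6 cost=12
13. q=(25,17) nearest=12 d=12 new=(15,7) → add node 13 parent=12 cost=14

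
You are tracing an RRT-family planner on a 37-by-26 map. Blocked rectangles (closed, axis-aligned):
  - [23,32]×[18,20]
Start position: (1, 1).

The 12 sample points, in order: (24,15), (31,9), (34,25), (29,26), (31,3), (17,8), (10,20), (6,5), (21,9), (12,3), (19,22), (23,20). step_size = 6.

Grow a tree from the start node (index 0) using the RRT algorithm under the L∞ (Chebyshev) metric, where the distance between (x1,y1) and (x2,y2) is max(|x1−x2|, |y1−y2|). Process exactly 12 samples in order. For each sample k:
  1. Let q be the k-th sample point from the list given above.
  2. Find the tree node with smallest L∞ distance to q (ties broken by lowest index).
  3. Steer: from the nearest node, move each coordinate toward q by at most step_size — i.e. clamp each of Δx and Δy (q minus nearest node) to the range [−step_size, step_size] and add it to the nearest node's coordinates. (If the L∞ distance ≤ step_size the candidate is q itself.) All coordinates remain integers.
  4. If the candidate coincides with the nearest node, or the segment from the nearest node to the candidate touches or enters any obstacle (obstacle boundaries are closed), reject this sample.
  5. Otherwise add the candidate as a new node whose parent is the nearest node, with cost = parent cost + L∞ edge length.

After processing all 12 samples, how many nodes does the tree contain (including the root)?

Node count: 11

1. q=(24,15) nearest=0 d=23 new=(7,7) → add node 1 parent=0 cost=6
2. q=(31,9) nearest=1 d=24 new=(13,9) → add node 2 parent=1 cost=12
3. q=(34,25) nearest=2 d=21 new=(19,15) → add node 3 parent=2 cost=18
4. q=(29,26) nearest=3 d=11 new=(25,21) → blocked by [23,32]×[18,20], reject
5. q=(31,3) nearest=3 d=12 new=(25,9) → add node 4 parent=3 cost=24
6. q=(17,8) nearest=2 d=4 new=(17,8) → add node 5 parent=2 cost=16
7. q=(10,20) nearest=3 d=9 new=(13,20) → add node 6 parent=3 cost=24
8. q=(6,5) nearest=1 d=2 new=(6,5) → add node 7 parent=1 cost=8
9. q=(21,9) nearest=4 d=4 new=(21,9) → add node 8 parent=4 cost=28
10. q=(12,3) nearest=1 d=5 new=(12,3) → add node 9 parent=1 cost=11
11. q=(19,22) nearest=6 d=6 new=(19,22) → add node 10 parent=6 cost=30
12. q=(23,20) nearest=10 d=4 new=(23,20) → blocked by [23,32]×[18,20], reject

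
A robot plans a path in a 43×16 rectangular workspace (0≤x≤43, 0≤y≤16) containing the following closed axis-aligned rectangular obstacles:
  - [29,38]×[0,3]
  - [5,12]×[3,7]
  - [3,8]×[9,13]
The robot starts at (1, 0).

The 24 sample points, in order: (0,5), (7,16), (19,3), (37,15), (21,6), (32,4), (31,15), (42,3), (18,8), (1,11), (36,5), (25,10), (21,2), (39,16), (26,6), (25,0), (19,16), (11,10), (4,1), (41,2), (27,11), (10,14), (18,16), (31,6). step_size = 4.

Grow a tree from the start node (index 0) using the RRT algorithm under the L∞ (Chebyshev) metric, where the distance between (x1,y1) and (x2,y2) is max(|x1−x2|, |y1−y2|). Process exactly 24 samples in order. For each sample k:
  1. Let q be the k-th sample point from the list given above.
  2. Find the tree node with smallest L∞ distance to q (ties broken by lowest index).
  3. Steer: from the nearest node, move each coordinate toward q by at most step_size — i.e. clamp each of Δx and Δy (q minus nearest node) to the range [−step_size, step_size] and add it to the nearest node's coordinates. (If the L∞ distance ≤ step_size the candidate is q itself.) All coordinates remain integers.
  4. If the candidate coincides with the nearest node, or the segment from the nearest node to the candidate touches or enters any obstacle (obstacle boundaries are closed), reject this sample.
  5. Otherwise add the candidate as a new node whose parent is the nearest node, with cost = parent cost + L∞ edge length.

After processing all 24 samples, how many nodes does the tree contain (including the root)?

1. q=(0,5) nearest=0 d=5 new=(0,4) → add node 1 parent=0 cost=4
2. q=(7,16) nearest=1 d=12 new=(4,8) → add node 2 parent=1 cost=8
3. q=(19,3) nearest=2 d=15 new=(8,4) → blocked by [5,12]×[3,7], reject
4. q=(37,15) nearest=2 d=33 new=(8,12) → blocked by [3,8]×[9,13], reject
5. q=(21,6) nearest=2 d=17 new=(8,6) → blocked by [5,12]×[3,7], reject
6. q=(32,4) nearest=2 d=28 new=(8,4) → blocked by [5,12]×[3,7], reject
7. q=(31,15) nearest=2 d=27 new=(8,12) → blocked by [3,8]×[9,13], reject
8. q=(42,3) nearest=2 d=38 new=(8,4) → blocked by [5,12]×[3,7], reject
9. q=(18,8) nearest=2 d=14 new=(8,8) → add node 3 parent=2 cost=12
10. q=(1,11) nearest=2 d=3 new=(1,11) → blocked by [3,8]×[9,13], reject
11. q=(36,5) nearest=3 d=28 new=(12,5) → blocked by [5,12]×[3,7], reject
12. q=(25,10) nearest=3 d=17 new=(12,10) → add node 4 parent=3 cost=16
13. q=(21,2) nearest=4 d=9 new=(16,6) → add node 5 parent=4 cost=20
14. q=(39,16) nearest=5 d=23 new=(20,10) → add node 6 parent=5 cost=24
15. q=(26,6) nearest=6 d=6 new=(24,6) → add node 7 parent=6 cost=28
16. q=(25,0) nearest=7 d=6 new=(25,2) → add node 8 parent=7 cost=32
17. q=(19,16) nearest=6 d=6 new=(19,14) → add node 9 parent=6 cost=28
18. q=(11,10) nearest=4 d=1 new=(11,10) → add node 10 parent=4 cost=17
19. q=(4,1) nearest=0 d=3 new=(4,1) → add node 11 parent=0 cost=3
20. q=(41,2) nearest=8 d=16 new=(29,2) → blocked by [29,38]×[0,3], reject
21. q=(27,11) nearest=7 d=5 new=(27,10) → add node 12 parent=7 cost=32
22. q=(10,14) nearest=4 d=4 new=(10,14) → add node 13 parent=4 cost=20
23. q=(18,16) nearest=9 d=2 new=(18,16) → add node 14 parent=9 cost=30
24. q=(31,6) nearest=12 d=4 new=(31,6) → add node 15 parent=12 cost=36

Node count: 16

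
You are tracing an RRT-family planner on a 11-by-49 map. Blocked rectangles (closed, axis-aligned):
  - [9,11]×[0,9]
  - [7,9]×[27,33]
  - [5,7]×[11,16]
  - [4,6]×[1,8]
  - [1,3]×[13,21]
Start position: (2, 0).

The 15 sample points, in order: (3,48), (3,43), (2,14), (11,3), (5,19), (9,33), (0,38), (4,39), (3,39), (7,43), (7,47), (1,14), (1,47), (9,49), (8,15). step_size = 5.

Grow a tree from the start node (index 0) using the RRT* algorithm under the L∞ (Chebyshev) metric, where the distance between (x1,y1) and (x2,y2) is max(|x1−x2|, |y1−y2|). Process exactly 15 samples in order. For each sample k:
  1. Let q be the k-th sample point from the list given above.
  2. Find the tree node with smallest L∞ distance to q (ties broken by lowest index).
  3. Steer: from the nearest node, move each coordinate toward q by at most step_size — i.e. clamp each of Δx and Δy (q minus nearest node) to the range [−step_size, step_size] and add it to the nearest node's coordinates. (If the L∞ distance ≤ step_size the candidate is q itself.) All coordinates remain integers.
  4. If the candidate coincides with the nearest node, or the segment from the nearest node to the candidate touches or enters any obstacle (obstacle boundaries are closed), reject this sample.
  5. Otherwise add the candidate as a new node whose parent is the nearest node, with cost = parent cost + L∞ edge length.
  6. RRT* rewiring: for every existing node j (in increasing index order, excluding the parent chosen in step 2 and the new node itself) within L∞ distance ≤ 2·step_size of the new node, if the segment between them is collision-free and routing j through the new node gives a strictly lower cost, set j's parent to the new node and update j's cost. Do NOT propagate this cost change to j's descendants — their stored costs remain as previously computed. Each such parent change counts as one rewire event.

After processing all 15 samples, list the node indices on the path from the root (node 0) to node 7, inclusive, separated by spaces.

1. q=(3,48) nearest=0 d=48 new=(3,5) → add node 1 parent=0 cost=5
2. q=(3,43) nearest=1 d=38 new=(3,10) → add node 2 parent=1 cost=10
3. q=(2,14) nearest=2 d=4 new=(2,14) → blocked by [1,3]×[13,21], reject
4. q=(11,3) nearest=1 d=8 new=(8,3) → blocked by [4,6]×[1,8], reject
5. q=(5,19) nearest=2 d=9 new=(5,15) → blocked by [5,7]×[11,16], reject
6. q=(9,33) nearest=2 d=23 new=(8,15) → blocked by [5,7]×[11,16], reject
7. q=(0,38) nearest=2 d=28 new=(0,15) → blocked by [1,3]×[13,21], reject
8. q=(4,39) nearest=2 d=29 new=(4,15) → add node 3 parent=2 cost=15
9. q=(3,39) nearest=3 d=24 new=(3,20) → blocked by [1,3]×[13,21], reject
10. q=(7,43) nearest=3 d=28 new=(7,20) → add node 4 parent=3 cost=20
11. q=(7,47) nearest=4 d=27 new=(7,25) → add node 5 parent=4 cost=25
12. q=(1,14) nearest=3 d=3 new=(1,14) → blocked by [1,3]×[13,21], reject
13. q=(1,47) nearest=5 d=22 new=(2,30) → add node 6 parent=5 cost=30
14. q=(9,49) nearest=6 d=19 new=(7,35) → add node 7 parent=6 cost=35
15. q=(8,15) nearest=3 d=4 new=(8,15) → blocked by [5,7]×[11,16], reject

Path: 0 1 2 3 4 5 6 7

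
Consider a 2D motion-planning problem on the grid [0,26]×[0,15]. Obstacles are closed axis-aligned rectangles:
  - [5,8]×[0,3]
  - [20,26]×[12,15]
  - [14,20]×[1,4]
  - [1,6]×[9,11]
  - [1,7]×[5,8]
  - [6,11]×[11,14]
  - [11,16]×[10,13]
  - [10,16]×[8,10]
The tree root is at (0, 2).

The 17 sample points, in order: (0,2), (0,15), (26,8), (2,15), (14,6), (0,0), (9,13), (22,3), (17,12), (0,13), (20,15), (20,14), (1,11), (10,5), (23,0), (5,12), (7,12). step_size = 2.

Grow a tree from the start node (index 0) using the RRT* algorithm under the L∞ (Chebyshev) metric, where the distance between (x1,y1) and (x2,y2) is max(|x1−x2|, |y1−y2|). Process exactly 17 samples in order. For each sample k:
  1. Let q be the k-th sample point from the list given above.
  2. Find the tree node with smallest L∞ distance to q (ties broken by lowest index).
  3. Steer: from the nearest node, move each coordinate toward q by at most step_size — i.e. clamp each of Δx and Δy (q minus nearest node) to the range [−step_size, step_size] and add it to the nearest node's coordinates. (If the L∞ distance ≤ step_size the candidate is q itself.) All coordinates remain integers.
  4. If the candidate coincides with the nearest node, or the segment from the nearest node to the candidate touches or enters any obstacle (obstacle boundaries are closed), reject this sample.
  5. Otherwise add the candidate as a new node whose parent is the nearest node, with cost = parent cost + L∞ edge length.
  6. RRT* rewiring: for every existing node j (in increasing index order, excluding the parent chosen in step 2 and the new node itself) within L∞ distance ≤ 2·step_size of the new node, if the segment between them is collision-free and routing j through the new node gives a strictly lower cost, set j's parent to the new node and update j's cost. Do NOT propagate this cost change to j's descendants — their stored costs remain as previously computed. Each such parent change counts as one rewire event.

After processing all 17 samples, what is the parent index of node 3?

1. q=(0,2) nearest=0 d=0 → coincident, reject
2. q=(0,15) nearest=0 d=13 new=(0,4) → add node 1 parent=0 cost=2
3. q=(26,8) nearest=0 d=26 new=(2,4) → add node 2 parent=0 cost=2
4. q=(2,15) nearest=1 d=11 new=(2,6) → blocked by [1,7]×[5,8], reject
5. q=(14,6) nearest=2 d=12 new=(4,6) → blocked by [1,7]×[5,8], reject
6. q=(0,0) nearest=0 d=2 new=(0,0) → add node 3 parent=0 cost=2
7. q=(9,13) nearest=1 d=9 new=(2,6) → blocked by [1,7]×[5,8], reject
8. q=(22,3) nearest=2 d=20 new=(4,3) → add node 4 parent=2 cost=4
9. q=(17,12) nearest=4 d=13 new=(6,5) → blocked by [1,7]×[5,8], reject
10. q=(0,13) nearest=1 d=9 new=(0,6) → add node 5 parent=1 cost=4
11. q=(20,15) nearest=4 d=16 new=(6,5) → blocked by [1,7]×[5,8], reject
12. q=(20,14) nearest=4 d=16 new=(6,5) → blocked by [1,7]×[5,8], reject
13. q=(1,11) nearest=5 d=5 new=(1,8) → blocked by [1,7]×[5,8], reject
14. q=(10,5) nearest=4 d=6 new=(6,5) → blocked by [1,7]×[5,8], reject
15. q=(23,0) nearest=4 d=19 new=(6,1) → blocked by [5,8]×[0,3], reject
16. q=(5,12) nearest=5 d=6 new=(2,8) → blocked by [1,7]×[5,8], reject
17. q=(7,12) nearest=5 d=7 new=(2,8) → blocked by [1,7]×[5,8], reject

Parent of node 3: 0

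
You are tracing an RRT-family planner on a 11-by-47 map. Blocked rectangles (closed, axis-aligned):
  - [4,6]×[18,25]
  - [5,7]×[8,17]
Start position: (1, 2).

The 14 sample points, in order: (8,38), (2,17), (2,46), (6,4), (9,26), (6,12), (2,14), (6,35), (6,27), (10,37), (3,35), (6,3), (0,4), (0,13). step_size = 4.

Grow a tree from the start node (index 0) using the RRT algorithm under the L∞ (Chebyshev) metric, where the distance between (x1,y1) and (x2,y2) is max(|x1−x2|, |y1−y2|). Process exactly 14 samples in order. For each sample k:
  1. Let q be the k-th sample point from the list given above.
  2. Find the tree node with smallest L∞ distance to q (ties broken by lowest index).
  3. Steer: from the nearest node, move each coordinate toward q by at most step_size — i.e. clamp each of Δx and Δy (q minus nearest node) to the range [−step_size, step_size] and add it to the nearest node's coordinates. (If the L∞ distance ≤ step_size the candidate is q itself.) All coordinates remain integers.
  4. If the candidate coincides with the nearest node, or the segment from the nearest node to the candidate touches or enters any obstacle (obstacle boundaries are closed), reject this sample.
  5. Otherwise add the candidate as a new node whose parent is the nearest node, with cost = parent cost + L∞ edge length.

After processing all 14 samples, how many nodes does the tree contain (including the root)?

Node count: 9

1. q=(8,38) nearest=0 d=36 new=(5,6) → add node 1 parent=0 cost=4
2. q=(2,17) nearest=1 d=11 new=(2,10) → add node 2 parent=1 cost=8
3. q=(2,46) nearest=2 d=36 new=(2,14) → add node 3 parent=2 cost=12
4. q=(6,4) nearest=1 d=2 new=(6,4) → add node 4 parent=1 cost=6
5. q=(9,26) nearest=3 d=12 new=(6,18) → blocked by [4,6]×[18,25], reject
6. q=(6,12) nearest=2 d=4 new=(6,12) → blocked by [5,7]×[8,17], reject
7. q=(2,14) nearest=3 d=0 → coincident, reject
8. q=(6,35) nearest=3 d=21 new=(6,18) → blocked by [4,6]×[18,25], reject
9. q=(6,27) nearest=3 d=13 new=(6,18) → blocked by [4,6]×[18,25], reject
10. q=(10,37) nearest=3 d=23 new=(6,18) → blocked by [4,6]×[18,25], reject
11. q=(3,35) nearest=3 d=21 new=(3,18) → add node 5 parent=3 cost=16
12. q=(6,3) nearest=4 d=1 new=(6,3) → add node 6 parent=4 cost=7
13. q=(0,4) nearest=0 d=2 new=(0,4) → add node 7 parent=0 cost=2
14. q=(0,13) nearest=3 d=2 new=(0,13) → add node 8 parent=3 cost=14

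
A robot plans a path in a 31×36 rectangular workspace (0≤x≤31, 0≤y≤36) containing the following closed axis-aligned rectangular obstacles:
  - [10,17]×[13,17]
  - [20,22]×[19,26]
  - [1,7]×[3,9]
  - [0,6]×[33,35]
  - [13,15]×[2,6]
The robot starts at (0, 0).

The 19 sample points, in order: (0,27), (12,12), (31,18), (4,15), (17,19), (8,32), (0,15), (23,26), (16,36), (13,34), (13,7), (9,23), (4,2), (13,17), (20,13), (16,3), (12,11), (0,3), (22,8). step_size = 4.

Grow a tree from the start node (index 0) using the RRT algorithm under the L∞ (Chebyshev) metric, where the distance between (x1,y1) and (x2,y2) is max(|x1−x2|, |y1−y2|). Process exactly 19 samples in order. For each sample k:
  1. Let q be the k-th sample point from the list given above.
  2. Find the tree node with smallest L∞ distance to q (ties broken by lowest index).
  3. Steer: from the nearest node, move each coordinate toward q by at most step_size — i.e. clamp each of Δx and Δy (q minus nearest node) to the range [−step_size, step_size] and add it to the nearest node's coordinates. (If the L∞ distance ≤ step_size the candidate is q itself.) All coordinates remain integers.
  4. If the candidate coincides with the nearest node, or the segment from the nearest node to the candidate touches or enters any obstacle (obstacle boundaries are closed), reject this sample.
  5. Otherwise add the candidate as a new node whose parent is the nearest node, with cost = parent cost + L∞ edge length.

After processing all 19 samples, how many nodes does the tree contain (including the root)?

Node count: 8

1. q=(0,27) nearest=0 d=27 new=(0,4) → add node 1 parent=0 cost=4
2. q=(12,12) nearest=0 d=12 new=(4,4) → blocked by [1,7]×[3,9], reject
3. q=(31,18) nearest=0 d=31 new=(4,4) → blocked by [1,7]×[3,9], reject
4. q=(4,15) nearest=1 d=11 new=(4,8) → blocked by [1,7]×[3,9], reject
5. q=(17,19) nearest=1 d=17 new=(4,8) → blocked by [1,7]×[3,9], reject
6. q=(8,32) nearest=1 d=28 new=(4,8) → blocked by [1,7]×[3,9], reject
7. q=(0,15) nearest=1 d=11 new=(0,8) → add node 2 parent=1 cost=8
8. q=(23,26) nearest=1 d=23 new=(4,8) → blocked by [1,7]×[3,9], reject
9. q=(16,36) nearest=2 d=28 new=(4,12) → blocked by [1,7]×[3,9], reject
10. q=(13,34) nearest=2 d=26 new=(4,12) → blocked by [1,7]×[3,9], reject
11. q=(13,7) nearest=0 d=13 new=(4,4) → blocked by [1,7]×[3,9], reject
12. q=(9,23) nearest=2 d=15 new=(4,12) → blocked by [1,7]×[3,9], reject
13. q=(4,2) nearest=0 d=4 new=(4,2) → add node 3 parent=0 cost=4
14. q=(13,17) nearest=1 d=13 new=(4,8) → blocked by [1,7]×[3,9], reject
15. q=(20,13) nearest=3 d=16 new=(8,6) → blocked by [1,7]×[3,9], reject
16. q=(16,3) nearest=3 d=12 new=(8,3) → add node 4 parent=3 cost=8
17. q=(12,11) nearest=4 d=8 new=(12,7) → add node 5 parent=4 cost=12
18. q=(0,3) nearest=1 d=1 new=(0,3) → add node 6 parent=1 cost=5
19. q=(22,8) nearest=5 d=10 new=(16,8) → add node 7 parent=5 cost=16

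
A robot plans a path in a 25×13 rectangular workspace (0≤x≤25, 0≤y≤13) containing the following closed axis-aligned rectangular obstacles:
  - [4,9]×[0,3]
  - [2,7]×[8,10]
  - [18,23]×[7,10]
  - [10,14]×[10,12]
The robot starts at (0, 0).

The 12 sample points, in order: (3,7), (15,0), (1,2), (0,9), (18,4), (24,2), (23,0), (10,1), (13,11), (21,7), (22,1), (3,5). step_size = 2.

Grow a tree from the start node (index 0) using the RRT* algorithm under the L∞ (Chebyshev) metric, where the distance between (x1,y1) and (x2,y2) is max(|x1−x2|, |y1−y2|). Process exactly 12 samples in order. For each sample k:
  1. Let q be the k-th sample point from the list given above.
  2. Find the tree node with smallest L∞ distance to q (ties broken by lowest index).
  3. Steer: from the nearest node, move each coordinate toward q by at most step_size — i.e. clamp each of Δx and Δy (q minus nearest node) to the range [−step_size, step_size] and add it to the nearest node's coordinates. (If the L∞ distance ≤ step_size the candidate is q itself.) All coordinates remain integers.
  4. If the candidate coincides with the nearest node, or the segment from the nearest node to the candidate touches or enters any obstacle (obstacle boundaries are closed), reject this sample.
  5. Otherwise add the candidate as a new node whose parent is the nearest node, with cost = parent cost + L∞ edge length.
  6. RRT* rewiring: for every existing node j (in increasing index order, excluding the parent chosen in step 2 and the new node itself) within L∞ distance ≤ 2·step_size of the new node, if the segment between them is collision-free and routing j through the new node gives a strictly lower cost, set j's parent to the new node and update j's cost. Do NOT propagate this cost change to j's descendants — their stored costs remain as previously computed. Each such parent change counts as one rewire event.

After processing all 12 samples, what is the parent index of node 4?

Parent of node 4: 1

1. q=(3,7) nearest=0 d=7 new=(2,2) → add node 1 parent=0 cost=2
2. q=(15,0) nearest=1 d=13 new=(4,0) → blocked by [4,9]×[0,3], reject
3. q=(1,2) nearest=1 d=1 new=(1,2) → add node 2 parent=1 cost=3
4. q=(0,9) nearest=1 d=7 new=(0,4) → add node 3 parent=1 cost=4
5. q=(18,4) nearest=1 d=16 new=(4,4) → add node 4 parent=1 cost=4
6. q=(24,2) nearest=4 d=20 new=(6,2) → blocked by [4,9]×[0,3], reject
7. q=(23,0) nearest=4 d=19 new=(6,2) → blocked by [4,9]×[0,3], reject
8. q=(10,1) nearest=4 d=6 new=(6,2) → blocked by [4,9]×[0,3], reject
9. q=(13,11) nearest=4 d=9 new=(6,6) → add node 5 parent=4 cost=6
10. q=(21,7) nearest=5 d=15 new=(8,7) → add node 6 parent=5 cost=8
11. q=(22,1) nearest=6 d=14 new=(10,5) → add node 7 parent=6 cost=10
12. q=(3,5) nearest=4 d=1 new=(3,5) → add node 8 parent=4 cost=5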